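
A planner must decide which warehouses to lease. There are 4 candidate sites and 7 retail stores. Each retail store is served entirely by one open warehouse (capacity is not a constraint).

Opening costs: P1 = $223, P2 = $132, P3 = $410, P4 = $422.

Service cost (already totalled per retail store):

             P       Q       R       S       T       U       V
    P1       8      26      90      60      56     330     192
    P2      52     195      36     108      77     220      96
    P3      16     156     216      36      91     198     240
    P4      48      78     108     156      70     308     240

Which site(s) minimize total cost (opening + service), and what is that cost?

For any fixed open set, each retail store goes to its cheapest open site; total = fixed + service.
{P1, P2}: P→P1 8, Q→P1 26, R→P2 36, S→P1 60, T→P1 56, U→P2 220, V→P2 96. Service 502; fixed 355; total 857.
{P2}: service 784 + fixed 132 = 916
{P1}: P→P1 8, Q→P1 26, R→P1 90, S→P1 60, T→P1 56, U→P1 330, V→P1 192. Service 762; fixed 223; total 985.
{P1, P2, P3, P4}: service 456 + fixed 1187 = 1643
(All 15 nonempty subsets were checked; P1 and P2 is lowest.)

Open P1 and P2; minimum total cost 857.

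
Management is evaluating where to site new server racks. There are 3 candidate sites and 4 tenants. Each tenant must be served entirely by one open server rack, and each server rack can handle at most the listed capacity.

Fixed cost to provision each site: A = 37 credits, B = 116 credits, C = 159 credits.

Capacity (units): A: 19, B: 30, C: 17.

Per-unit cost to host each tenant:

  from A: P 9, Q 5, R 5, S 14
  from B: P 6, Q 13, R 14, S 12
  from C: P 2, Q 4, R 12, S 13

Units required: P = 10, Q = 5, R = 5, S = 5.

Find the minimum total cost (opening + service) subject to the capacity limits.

Open {A, B}: P→B 6·10=60, Q→A 5·5=25, R→A 5·5=25, S→B 12·5=60.
Loads: A carries 10/19, B carries 15/30. Service 170; fixed 153; total 323.
Next best feasible plan costs 331.

Minimum total cost: 323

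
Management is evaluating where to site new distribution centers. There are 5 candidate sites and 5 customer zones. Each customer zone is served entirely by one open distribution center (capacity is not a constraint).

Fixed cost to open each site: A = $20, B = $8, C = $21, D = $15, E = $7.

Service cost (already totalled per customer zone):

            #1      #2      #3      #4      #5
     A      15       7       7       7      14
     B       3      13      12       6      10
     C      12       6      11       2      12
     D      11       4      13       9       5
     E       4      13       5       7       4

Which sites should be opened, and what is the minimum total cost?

Open E only; minimum total cost 40.

For any fixed open set, each customer zone goes to its cheapest open site; total = fixed + service.
{E}: #1→E 4, #2→E 13, #3→E 5, #4→E 7, #5→E 4. Service 33; fixed 7; total 40.
{B, E}: #1→B 3, #2→B 13, #3→E 5, #4→B 6, #5→E 4. Service 31; fixed 15; total 46.
{D, E}: service 24 + fixed 22 = 46
{A, B, C, D, E}: service 18 + fixed 71 = 89
No other subset beats 40.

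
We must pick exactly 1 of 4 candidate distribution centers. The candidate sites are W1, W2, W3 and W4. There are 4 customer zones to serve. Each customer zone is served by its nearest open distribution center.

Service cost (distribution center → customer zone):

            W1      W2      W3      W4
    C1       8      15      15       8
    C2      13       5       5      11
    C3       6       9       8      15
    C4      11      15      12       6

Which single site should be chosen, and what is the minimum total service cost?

Choose W1 only; total service cost 38.

With exactly 1 open, each customer zone uses its cheapest among the chosen.
{W1}: C1→W1 8, C2→W1 13, C3→W1 6, C4→W1 11. Service cost 38.
{W3}: service cost 40
{W4}: service cost 40
Among all 4 size-1 choices, {W1} is lowest.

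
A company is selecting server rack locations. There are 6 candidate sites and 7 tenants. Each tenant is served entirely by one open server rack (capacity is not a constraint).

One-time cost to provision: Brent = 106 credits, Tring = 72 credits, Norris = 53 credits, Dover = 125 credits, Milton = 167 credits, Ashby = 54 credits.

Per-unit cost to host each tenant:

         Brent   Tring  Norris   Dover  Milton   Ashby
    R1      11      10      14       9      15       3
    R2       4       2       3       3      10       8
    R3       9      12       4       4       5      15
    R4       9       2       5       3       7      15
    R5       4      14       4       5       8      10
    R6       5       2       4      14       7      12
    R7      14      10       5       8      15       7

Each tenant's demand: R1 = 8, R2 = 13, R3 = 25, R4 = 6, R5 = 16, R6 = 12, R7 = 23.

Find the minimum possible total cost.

Minimum total cost: 527

For any fixed open set, each tenant goes to its cheapest open site; total = fixed + service.
{Norris, Ashby}: R1→Ashby 3·8=24, R2→Norris 3·13=39, R3→Norris 4·25=100, R4→Norris 5·6=30, R5→Norris 4·16=64, R6→Norris 4·12=48, R7→Norris 5·23=115. Service 420; fixed 107; total 527.
{Tring, Norris, Ashby}: R1→Ashby 3·8=24, R2→Tring 2·13=26, R3→Norris 4·25=100, R4→Tring 2·6=12, R5→Norris 4·16=64, R6→Tring 2·12=24, R7→Norris 5·23=115. Service 365; fixed 179; total 544.
{Tring, Norris}: R1→Tring 10·8=80, R2→Tring 2·13=26, R3→Norris 4·25=100, R4→Tring 2·6=12, R5→Norris 4·16=64, R6→Tring 2·12=24, R7→Norris 5·23=115. Service 421; fixed 125; total 546.
{Brent, Tring, Norris, Dover, Milton, Ashby}: R1→Ashby 3·8=24, R2→Tring 2·13=26, R3→Norris 4·25=100, R4→Tring 2·6=12, R5→Brent 4·16=64, R6→Tring 2·12=24, R7→Norris 5·23=115. Service 365; fixed 577; total 942.
No other subset beats 527.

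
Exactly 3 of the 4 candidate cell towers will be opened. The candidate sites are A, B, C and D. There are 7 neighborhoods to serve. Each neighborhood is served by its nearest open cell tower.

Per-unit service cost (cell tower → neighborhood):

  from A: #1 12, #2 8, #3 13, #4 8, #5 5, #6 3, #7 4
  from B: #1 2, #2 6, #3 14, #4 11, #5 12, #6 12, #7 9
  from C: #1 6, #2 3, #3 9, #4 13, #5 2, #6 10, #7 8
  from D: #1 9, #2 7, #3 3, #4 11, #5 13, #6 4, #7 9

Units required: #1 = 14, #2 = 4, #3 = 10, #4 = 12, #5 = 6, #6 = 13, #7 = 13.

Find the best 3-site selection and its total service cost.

Choose A, B and D; total service cost 299.

With exactly 3 open, each neighborhood uses its cheapest among the chosen.
{A, B, D}: #1→B 2·14=28, #2→B 6·4=24, #3→D 3·10=30, #4→A 8·12=96, #5→A 5·6=30, #6→A 3·13=39, #7→A 4·13=52. Service cost 299.
{A, C, D}: service cost 325
{A, B, C}: service cost 329
Among all 4 size-3 choices, {A, B, D} is lowest.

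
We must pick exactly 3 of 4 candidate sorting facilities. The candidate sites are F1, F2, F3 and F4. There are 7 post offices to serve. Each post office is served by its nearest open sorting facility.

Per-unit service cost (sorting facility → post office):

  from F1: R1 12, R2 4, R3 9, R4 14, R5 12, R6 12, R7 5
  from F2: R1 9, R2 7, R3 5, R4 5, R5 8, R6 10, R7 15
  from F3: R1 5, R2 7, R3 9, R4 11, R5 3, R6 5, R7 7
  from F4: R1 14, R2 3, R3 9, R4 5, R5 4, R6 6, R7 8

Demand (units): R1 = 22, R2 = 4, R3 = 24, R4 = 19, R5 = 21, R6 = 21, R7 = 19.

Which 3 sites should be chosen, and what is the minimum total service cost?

Choose F1, F2 and F3; total service cost 604.

With exactly 3 open, each post office uses its cheapest among the chosen.
{F1, F2, F3}: R1→F3 5·22=110, R2→F1 4·4=16, R3→F2 5·24=120, R4→F2 5·19=95, R5→F3 3·21=63, R6→F3 5·21=105, R7→F1 5·19=95. Service cost 604.
{F2, F3, F4}: service cost 638
{F1, F3, F4}: service cost 696
Among all 4 size-3 choices, {F1, F2, F3} is lowest.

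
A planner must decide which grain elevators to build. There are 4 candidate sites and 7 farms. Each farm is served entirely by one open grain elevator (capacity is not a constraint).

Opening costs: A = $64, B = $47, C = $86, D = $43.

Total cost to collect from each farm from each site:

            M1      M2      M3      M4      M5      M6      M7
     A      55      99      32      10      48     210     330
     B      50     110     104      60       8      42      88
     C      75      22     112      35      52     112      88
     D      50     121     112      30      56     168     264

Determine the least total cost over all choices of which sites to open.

For any fixed open set, each farm goes to its cheapest open site; total = fixed + service.
{A, B}: M1→B 50, M2→A 99, M3→A 32, M4→A 10, M5→B 8, M6→B 42, M7→B 88. Service 329; fixed 111; total 440.
{A, B, C}: M1→B 50, M2→C 22, M3→A 32, M4→A 10, M5→B 8, M6→B 42, M7→B 88. Service 252; fixed 197; total 449.
{B, C}: service 349 + fixed 133 = 482
{A, B, C, D}: service 252 + fixed 240 = 492
(All 15 nonempty subsets were checked; A and B is lowest.)

Minimum total cost: 440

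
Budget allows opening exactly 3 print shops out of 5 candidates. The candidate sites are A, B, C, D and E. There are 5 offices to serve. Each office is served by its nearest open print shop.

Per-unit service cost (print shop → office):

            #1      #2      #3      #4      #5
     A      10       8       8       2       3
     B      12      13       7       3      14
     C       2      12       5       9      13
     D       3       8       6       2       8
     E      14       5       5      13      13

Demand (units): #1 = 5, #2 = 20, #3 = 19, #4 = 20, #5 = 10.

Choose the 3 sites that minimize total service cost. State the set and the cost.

Choose A, C and E; total service cost 275.

With exactly 3 open, each office uses its cheapest among the chosen.
{A, C, E}: #1→C 2·5=10, #2→E 5·20=100, #3→C 5·19=95, #4→A 2·20=40, #5→A 3·10=30. Service cost 275.
{A, D, E}: service cost 280
{A, B, E}: service cost 315
Among all 10 size-3 choices, {A, C, E} is lowest.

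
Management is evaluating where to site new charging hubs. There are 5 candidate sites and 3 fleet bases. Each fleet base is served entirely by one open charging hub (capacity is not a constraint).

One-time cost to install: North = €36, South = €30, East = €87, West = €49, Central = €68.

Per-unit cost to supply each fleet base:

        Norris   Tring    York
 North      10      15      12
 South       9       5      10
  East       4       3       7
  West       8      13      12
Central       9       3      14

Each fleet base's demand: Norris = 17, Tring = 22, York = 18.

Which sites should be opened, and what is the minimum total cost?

For any fixed open set, each fleet base goes to its cheapest open site; total = fixed + service.
{East}: Norris→East 4·17=68, Tring→East 3·22=66, York→East 7·18=126. Service 260; fixed 87; total 347.
{South, East}: service 260 + fixed 117 = 377
{North, East}: service 260 + fixed 123 = 383
{North, South, East, West, Central}: service 260 + fixed 270 = 530
No other subset beats 347.

Open East only; minimum total cost 347.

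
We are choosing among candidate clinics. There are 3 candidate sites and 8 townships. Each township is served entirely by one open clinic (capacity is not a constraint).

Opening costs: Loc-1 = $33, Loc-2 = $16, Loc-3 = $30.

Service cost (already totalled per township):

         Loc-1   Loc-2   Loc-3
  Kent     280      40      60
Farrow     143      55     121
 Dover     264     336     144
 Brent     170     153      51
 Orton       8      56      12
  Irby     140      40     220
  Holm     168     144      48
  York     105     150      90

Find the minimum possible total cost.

Minimum total cost: 526

For any fixed open set, each township goes to its cheapest open site; total = fixed + service.
{Loc-2, Loc-3}: Kent→Loc-2 40, Farrow→Loc-2 55, Dover→Loc-3 144, Brent→Loc-3 51, Orton→Loc-3 12, Irby→Loc-2 40, Holm→Loc-3 48, York→Loc-3 90. Service 480; fixed 46; total 526.
{Loc-1, Loc-2, Loc-3}: Kent→Loc-2 40, Farrow→Loc-2 55, Dover→Loc-3 144, Brent→Loc-3 51, Orton→Loc-1 8, Irby→Loc-2 40, Holm→Loc-3 48, York→Loc-3 90. Service 476; fixed 79; total 555.
{Loc-1, Loc-3}: service 662 + fixed 63 = 725
{Loc-2}: Kent→Loc-2 40, Farrow→Loc-2 55, Dover→Loc-2 336, Brent→Loc-2 153, Orton→Loc-2 56, Irby→Loc-2 40, Holm→Loc-2 144, York→Loc-2 150. Service 974; fixed 16; total 990.
No other subset beats 526.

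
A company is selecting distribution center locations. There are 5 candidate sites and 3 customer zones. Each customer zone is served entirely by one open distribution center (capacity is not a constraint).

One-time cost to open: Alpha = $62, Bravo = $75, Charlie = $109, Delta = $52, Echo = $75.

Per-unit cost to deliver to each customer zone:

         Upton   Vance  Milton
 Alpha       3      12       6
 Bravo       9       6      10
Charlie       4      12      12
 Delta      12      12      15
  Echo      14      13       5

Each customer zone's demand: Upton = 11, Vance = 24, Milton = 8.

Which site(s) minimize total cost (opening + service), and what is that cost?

For any fixed open set, each customer zone goes to its cheapest open site; total = fixed + service.
{Alpha, Bravo}: Upton→Alpha 3·11=33, Vance→Bravo 6·24=144, Milton→Alpha 6·8=48. Service 225; fixed 137; total 362.
{Bravo}: Upton→Bravo 9·11=99, Vance→Bravo 6·24=144, Milton→Bravo 10·8=80. Service 323; fixed 75; total 398.
{Alpha, Bravo, Delta}: service 225 + fixed 189 = 414
{Alpha, Bravo, Charlie, Delta, Echo}: service 217 + fixed 373 = 590
No other subset beats 362.

Open Alpha and Bravo; minimum total cost 362.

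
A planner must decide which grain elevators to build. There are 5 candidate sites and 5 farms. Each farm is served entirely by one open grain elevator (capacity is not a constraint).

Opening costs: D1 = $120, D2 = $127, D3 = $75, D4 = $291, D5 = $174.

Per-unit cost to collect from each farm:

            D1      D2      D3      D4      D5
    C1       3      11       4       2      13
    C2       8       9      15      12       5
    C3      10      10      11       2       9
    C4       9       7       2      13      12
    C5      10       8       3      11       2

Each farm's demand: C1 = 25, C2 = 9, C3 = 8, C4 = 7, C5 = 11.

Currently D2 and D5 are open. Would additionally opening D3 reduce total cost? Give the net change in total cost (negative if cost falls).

Yes — net change −135 (cost falls by 135).

Current service cost with {D2, D5}: 463.
Adding D3: each farm re-picks its cheapest; new service cost 253, saving 210.
Extra fixed cost: 75. Net change = 75 − 210 = -135.
(Totals: 764 → 629.)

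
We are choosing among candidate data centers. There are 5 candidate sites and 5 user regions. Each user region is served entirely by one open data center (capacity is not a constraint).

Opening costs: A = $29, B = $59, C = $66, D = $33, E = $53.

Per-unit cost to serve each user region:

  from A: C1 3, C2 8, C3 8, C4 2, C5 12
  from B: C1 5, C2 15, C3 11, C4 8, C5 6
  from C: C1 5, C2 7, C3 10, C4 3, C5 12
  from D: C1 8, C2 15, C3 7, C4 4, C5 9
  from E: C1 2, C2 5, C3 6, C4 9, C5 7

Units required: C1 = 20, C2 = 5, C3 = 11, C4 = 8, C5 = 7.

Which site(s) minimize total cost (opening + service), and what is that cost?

For any fixed open set, each user region goes to its cheapest open site; total = fixed + service.
{A, E}: C1→E 2·20=40, C2→E 5·5=25, C3→E 6·11=66, C4→A 2·8=16, C5→E 7·7=49. Service 196; fixed 82; total 278.
{D, E}: service 212 + fixed 86 = 298
{E}: C1→E 2·20=40, C2→E 5·5=25, C3→E 6·11=66, C4→E 9·8=72, C5→E 7·7=49. Service 252; fixed 53; total 305.
{A, B, C, D, E}: C1→E 2·20=40, C2→E 5·5=25, C3→E 6·11=66, C4→A 2·8=16, C5→B 6·7=42. Service 189; fixed 240; total 429.
No other subset beats 278.

Open A and E; minimum total cost 278.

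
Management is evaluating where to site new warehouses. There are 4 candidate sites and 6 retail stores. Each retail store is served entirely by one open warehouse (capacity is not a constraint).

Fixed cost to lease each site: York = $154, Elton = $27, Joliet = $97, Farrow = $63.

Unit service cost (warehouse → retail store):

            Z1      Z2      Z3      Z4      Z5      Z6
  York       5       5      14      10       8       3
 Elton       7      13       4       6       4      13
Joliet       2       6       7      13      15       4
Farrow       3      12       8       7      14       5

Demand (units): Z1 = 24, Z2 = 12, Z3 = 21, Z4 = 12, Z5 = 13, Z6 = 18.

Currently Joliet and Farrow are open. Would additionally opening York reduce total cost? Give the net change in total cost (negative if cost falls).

No — net change +46 (cost rises by 46).

Current service cost with {Joliet, Farrow}: 605.
Adding York: each retail store re-picks its cheapest; new service cost 497, saving 108.
Extra fixed cost: 154. Net change = 154 − 108 = 46.
(Totals: 765 → 811.)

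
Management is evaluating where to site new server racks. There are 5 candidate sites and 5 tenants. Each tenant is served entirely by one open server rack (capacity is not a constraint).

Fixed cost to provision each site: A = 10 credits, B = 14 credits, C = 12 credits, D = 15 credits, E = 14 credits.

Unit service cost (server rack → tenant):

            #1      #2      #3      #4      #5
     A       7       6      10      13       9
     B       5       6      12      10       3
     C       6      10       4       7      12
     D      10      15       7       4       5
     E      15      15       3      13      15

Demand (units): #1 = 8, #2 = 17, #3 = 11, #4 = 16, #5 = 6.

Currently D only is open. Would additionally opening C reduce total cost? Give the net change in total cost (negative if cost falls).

Current service cost with {D}: 506.
Adding C: each tenant re-picks its cheapest; new service cost 356, saving 150.
Extra fixed cost: 12. Net change = 12 − 150 = -138.
(Totals: 521 → 383.)

Yes — net change −138 (cost falls by 138).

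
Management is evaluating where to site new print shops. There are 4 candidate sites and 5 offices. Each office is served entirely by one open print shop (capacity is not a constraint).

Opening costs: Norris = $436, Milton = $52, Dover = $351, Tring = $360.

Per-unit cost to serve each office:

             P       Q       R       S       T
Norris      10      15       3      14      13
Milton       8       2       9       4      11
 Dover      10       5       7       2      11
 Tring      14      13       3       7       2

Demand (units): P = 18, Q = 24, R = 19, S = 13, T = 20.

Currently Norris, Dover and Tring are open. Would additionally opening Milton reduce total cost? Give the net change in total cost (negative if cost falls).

Yes — net change −56 (cost falls by 56).

Current service cost with {Norris, Dover, Tring}: 423.
Adding Milton: each office re-picks its cheapest; new service cost 315, saving 108.
Extra fixed cost: 52. Net change = 52 − 108 = -56.
(Totals: 1570 → 1514.)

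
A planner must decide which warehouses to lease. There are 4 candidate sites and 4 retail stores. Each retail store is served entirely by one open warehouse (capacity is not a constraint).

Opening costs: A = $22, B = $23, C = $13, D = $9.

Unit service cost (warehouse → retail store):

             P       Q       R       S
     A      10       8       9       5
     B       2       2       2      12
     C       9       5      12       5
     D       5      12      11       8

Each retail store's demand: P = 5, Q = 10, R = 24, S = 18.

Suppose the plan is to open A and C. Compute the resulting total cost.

Each retail store is assigned to its cheapest site among the open ones.
{A, C}: P→C 9·5=45, Q→C 5·10=50, R→A 9·24=216, S→A 5·18=90. Service 401; fixed 35; total 436.

Total cost: 436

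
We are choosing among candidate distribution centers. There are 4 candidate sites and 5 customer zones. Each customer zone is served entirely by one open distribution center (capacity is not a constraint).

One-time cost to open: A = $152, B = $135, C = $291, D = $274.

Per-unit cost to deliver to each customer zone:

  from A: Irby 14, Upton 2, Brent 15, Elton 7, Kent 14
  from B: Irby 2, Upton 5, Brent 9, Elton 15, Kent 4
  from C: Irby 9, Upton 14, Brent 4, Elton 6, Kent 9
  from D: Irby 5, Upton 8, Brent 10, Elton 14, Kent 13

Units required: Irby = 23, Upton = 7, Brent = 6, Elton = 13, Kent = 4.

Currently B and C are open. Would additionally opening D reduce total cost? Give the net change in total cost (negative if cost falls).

Current service cost with {B, C}: 199.
Adding D: each customer zone re-picks its cheapest; new service cost 199, saving 0.
Extra fixed cost: 274. Net change = 274 − 0 = 274.
(Totals: 625 → 899.)

No — net change +274 (cost rises by 274).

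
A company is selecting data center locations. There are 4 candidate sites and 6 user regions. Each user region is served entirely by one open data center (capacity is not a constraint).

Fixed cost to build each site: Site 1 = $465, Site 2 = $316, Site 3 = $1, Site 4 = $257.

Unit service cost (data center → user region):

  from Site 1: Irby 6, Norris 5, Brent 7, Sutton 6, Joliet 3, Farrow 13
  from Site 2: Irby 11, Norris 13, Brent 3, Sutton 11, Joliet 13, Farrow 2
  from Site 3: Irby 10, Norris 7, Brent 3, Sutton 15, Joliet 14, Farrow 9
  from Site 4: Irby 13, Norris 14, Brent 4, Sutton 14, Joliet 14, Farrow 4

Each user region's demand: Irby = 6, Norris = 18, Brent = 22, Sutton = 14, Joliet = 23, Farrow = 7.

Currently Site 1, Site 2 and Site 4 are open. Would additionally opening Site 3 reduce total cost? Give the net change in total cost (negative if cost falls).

Current service cost with {Site 1, Site 2, Site 4}: 359.
Adding Site 3: each user region re-picks its cheapest; new service cost 359, saving 0.
Extra fixed cost: 1. Net change = 1 − 0 = 1.
(Totals: 1397 → 1398.)

No — net change +1 (cost rises by 1).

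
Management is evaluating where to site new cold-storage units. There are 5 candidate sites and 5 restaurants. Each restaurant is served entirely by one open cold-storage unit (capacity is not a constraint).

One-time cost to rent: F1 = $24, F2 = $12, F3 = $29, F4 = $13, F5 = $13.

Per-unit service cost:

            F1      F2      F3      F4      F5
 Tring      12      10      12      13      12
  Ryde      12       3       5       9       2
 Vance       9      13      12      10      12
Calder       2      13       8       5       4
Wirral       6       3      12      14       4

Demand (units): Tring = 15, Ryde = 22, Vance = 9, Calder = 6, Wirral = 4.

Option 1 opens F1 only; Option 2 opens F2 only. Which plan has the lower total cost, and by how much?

Option 1: {F1}: Tring→F1 12·15=180, Ryde→F1 12·22=264, Vance→F1 9·9=81, Calder→F1 2·6=12, Wirral→F1 6·4=24. Service 561; fixed 24; total 585.
Option 2: {F2}: Tring→F2 10·15=150, Ryde→F2 3·22=66, Vance→F2 13·9=117, Calder→F2 13·6=78, Wirral→F2 3·4=12. Service 423; fixed 12; total 435.
Difference: |585 − 435| = 150.

Option 2 is cheaper by 150.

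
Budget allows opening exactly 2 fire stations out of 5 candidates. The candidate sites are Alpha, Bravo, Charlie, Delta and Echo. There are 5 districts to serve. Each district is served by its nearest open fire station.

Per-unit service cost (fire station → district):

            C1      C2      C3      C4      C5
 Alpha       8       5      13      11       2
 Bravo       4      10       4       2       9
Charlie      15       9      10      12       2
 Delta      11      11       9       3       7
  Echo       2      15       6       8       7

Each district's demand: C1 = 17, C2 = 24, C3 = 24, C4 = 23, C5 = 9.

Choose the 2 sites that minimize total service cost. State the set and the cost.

With exactly 2 open, each district uses its cheapest among the chosen.
{Alpha, Bravo}: C1→Bravo 4·17=68, C2→Alpha 5·24=120, C3→Bravo 4·24=96, C4→Bravo 2·23=46, C5→Alpha 2·9=18. Service cost 348.
{Bravo, Charlie}: service cost 444
{Bravo, Echo}: service cost 479
Among all 10 size-2 choices, {Alpha, Bravo} is lowest.

Choose Alpha and Bravo; total service cost 348.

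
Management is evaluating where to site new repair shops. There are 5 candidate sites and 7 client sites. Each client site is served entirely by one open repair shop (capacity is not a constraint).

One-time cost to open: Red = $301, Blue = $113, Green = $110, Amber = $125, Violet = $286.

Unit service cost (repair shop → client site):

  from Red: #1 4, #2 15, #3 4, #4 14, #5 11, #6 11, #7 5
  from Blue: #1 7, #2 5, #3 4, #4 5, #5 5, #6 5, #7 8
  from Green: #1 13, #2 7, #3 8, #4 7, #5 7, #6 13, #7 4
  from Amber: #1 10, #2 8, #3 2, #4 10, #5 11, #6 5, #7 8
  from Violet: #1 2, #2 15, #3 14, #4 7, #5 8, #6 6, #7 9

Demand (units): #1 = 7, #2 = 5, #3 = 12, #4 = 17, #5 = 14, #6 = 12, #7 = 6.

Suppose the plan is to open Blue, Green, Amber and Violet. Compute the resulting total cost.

Total cost: 936

Each client site is assigned to its cheapest site among the open ones.
{Blue, Green, Amber, Violet}: #1→Violet 2·7=14, #2→Blue 5·5=25, #3→Amber 2·12=24, #4→Blue 5·17=85, #5→Blue 5·14=70, #6→Blue 5·12=60, #7→Green 4·6=24. Service 302; fixed 634; total 936.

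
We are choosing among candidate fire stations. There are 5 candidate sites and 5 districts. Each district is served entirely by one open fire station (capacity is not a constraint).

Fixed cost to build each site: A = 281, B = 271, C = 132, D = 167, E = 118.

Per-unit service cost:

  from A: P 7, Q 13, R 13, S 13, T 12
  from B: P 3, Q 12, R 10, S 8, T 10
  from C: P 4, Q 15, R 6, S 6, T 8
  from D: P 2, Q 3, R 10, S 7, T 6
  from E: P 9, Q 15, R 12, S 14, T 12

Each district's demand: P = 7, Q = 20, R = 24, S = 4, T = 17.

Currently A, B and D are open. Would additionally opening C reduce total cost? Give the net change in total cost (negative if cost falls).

No — net change +32 (cost rises by 32).

Current service cost with {A, B, D}: 444.
Adding C: each district re-picks its cheapest; new service cost 344, saving 100.
Extra fixed cost: 132. Net change = 132 − 100 = 32.
(Totals: 1163 → 1195.)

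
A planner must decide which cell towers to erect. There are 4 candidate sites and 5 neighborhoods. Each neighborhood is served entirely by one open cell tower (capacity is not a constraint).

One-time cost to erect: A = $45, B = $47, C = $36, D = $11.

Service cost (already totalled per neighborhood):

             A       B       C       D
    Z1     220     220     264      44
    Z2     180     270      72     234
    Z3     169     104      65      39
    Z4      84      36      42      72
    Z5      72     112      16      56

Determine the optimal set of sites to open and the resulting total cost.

For any fixed open set, each neighborhood goes to its cheapest open site; total = fixed + service.
{C, D}: Z1→D 44, Z2→C 72, Z3→D 39, Z4→C 42, Z5→C 16. Service 213; fixed 47; total 260.
{B, C, D}: Z1→D 44, Z2→C 72, Z3→D 39, Z4→B 36, Z5→C 16. Service 207; fixed 94; total 301.
{A, C, D}: service 213 + fixed 92 = 305
{A, B, C, D}: Z1→D 44, Z2→C 72, Z3→D 39, Z4→B 36, Z5→C 16. Service 207; fixed 139; total 346.
No other subset beats 260.

Open C and D; minimum total cost 260.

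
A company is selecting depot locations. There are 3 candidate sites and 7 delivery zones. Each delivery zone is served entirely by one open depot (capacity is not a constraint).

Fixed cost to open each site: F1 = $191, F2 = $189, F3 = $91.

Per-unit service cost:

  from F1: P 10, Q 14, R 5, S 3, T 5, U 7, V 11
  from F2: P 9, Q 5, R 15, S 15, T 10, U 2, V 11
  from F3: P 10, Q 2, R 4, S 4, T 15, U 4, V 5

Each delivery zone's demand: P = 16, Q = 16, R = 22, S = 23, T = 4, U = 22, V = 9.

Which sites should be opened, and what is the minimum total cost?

For any fixed open set, each delivery zone goes to its cheapest open site; total = fixed + service.
{F3}: P→F3 10·16=160, Q→F3 2·16=32, R→F3 4·22=88, S→F3 4·23=92, T→F3 15·4=60, U→F3 4·22=88, V→F3 5·9=45. Service 565; fixed 91; total 656.
{F2, F3}: service 485 + fixed 280 = 765
{F1, F3}: P→F1 10·16=160, Q→F3 2·16=32, R→F3 4·22=88, S→F1 3·23=69, T→F1 5·4=20, U→F3 4·22=88, V→F3 5·9=45. Service 502; fixed 282; total 784.
{F1, F2, F3}: service 442 + fixed 471 = 913
No other subset beats 656.

Open F3 only; minimum total cost 656.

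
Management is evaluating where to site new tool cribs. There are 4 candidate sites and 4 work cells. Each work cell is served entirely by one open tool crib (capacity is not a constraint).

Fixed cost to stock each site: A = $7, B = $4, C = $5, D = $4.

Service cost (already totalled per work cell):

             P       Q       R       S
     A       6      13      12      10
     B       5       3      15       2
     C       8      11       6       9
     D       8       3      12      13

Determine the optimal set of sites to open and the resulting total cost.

For any fixed open set, each work cell goes to its cheapest open site; total = fixed + service.
{B, C}: P→B 5, Q→B 3, R→C 6, S→B 2. Service 16; fixed 9; total 25.
{B}: service 25 + fixed 4 = 29
{B, C, D}: service 16 + fixed 13 = 29
{A, B, C, D}: P→B 5, Q→B 3, R→C 6, S→B 2. Service 16; fixed 20; total 36.
No other subset beats 25.

Open B and C; minimum total cost 25.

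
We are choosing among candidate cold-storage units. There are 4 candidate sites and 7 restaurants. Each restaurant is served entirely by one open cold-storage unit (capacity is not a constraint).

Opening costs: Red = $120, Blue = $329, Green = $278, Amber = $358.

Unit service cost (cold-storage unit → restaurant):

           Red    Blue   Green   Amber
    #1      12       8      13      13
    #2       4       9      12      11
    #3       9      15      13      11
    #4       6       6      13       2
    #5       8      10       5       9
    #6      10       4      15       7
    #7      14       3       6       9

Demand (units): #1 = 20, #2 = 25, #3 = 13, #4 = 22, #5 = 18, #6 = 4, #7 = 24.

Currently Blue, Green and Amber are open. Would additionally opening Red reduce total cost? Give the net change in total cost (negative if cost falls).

Yes — net change −31 (cost falls by 31).

Current service cost with {Blue, Green, Amber}: 750.
Adding Red: each restaurant re-picks its cheapest; new service cost 599, saving 151.
Extra fixed cost: 120. Net change = 120 − 151 = -31.
(Totals: 1715 → 1684.)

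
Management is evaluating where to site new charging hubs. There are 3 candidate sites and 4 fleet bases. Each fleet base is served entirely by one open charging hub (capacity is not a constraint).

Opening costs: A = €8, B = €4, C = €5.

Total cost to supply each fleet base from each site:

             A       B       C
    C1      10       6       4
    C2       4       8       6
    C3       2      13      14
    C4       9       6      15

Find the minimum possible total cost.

For any fixed open set, each fleet base goes to its cheapest open site; total = fixed + service.
{A, B}: C1→B 6, C2→A 4, C3→A 2, C4→B 6. Service 18; fixed 12; total 30.
{A, C}: service 19 + fixed 13 = 32
{A}: C1→A 10, C2→A 4, C3→A 2, C4→A 9. Service 25; fixed 8; total 33.
{A, B, C}: service 16 + fixed 17 = 33
(All 7 nonempty subsets were checked; A and B is lowest.)

Minimum total cost: 30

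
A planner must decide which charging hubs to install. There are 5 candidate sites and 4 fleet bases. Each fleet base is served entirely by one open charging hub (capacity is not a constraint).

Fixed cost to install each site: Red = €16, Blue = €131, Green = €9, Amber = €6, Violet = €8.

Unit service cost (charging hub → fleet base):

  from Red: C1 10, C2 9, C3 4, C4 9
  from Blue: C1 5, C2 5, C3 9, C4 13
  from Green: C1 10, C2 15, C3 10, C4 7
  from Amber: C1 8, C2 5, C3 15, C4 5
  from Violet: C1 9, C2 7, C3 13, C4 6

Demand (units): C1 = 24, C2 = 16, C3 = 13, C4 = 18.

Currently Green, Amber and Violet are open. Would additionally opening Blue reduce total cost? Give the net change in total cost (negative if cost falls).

No — net change +46 (cost rises by 46).

Current service cost with {Green, Amber, Violet}: 492.
Adding Blue: each fleet base re-picks its cheapest; new service cost 407, saving 85.
Extra fixed cost: 131. Net change = 131 − 85 = 46.
(Totals: 515 → 561.)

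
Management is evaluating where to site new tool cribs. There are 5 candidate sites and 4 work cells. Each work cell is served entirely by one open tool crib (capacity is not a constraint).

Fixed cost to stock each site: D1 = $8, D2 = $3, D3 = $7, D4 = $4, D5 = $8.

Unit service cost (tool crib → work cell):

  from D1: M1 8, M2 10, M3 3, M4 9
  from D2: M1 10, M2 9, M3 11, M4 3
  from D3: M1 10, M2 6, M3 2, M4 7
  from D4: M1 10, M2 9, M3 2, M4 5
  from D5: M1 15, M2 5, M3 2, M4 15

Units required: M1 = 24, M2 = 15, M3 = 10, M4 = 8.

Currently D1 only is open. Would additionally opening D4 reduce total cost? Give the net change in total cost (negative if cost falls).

Current service cost with {D1}: 444.
Adding D4: each work cell re-picks its cheapest; new service cost 387, saving 57.
Extra fixed cost: 4. Net change = 4 − 57 = -53.
(Totals: 452 → 399.)

Yes — net change −53 (cost falls by 53).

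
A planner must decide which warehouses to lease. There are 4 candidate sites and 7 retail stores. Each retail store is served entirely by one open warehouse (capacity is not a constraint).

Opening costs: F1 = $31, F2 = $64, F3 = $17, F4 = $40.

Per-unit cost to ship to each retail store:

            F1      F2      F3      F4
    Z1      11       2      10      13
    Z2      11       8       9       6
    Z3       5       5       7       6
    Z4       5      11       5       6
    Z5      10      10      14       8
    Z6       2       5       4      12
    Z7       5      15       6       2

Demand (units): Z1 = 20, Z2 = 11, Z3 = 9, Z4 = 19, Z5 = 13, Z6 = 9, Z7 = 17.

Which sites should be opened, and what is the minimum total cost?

Open F1, F2 and F4; minimum total cost 537.

For any fixed open set, each retail store goes to its cheapest open site; total = fixed + service.
{F1, F2, F4}: Z1→F2 2·20=40, Z2→F4 6·11=66, Z3→F1 5·9=45, Z4→F1 5·19=95, Z5→F4 8·13=104, Z6→F1 2·9=18, Z7→F4 2·17=34. Service 402; fixed 135; total 537.
{F2, F3, F4}: service 420 + fixed 121 = 541
{F2, F4}: service 448 + fixed 104 = 552
{F1, F2, F3, F4}: service 402 + fixed 152 = 554
No other subset beats 537.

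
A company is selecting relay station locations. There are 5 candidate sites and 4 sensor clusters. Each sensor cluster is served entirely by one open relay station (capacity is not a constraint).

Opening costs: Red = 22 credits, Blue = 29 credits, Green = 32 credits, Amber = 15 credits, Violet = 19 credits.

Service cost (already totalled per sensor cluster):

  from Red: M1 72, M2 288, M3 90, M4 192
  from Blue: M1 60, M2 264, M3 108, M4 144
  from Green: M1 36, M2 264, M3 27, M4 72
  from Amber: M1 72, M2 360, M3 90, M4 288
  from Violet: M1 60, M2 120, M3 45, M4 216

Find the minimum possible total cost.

Minimum total cost: 306

For any fixed open set, each sensor cluster goes to its cheapest open site; total = fixed + service.
{Green, Violet}: M1→Green 36, M2→Violet 120, M3→Green 27, M4→Green 72. Service 255; fixed 51; total 306.
{Green, Amber, Violet}: M1→Green 36, M2→Violet 120, M3→Green 27, M4→Green 72. Service 255; fixed 66; total 321.
{Red, Green, Violet}: M1→Green 36, M2→Violet 120, M3→Green 27, M4→Green 72. Service 255; fixed 73; total 328.
{Red, Blue, Green, Amber, Violet}: service 255 + fixed 117 = 372
No other subset beats 306.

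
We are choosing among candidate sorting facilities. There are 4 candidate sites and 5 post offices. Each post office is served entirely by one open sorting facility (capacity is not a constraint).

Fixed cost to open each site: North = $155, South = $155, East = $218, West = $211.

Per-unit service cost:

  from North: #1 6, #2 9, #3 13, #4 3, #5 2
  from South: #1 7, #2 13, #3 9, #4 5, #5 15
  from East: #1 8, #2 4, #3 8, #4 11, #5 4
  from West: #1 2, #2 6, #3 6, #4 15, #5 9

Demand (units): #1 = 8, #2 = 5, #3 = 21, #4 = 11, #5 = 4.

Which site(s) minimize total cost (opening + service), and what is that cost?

For any fixed open set, each post office goes to its cheapest open site; total = fixed + service.
{North}: #1→North 6·8=48, #2→North 9·5=45, #3→North 13·21=273, #4→North 3·11=33, #5→North 2·4=8. Service 407; fixed 155; total 562.
{North, West}: #1→West 2·8=16, #2→West 6·5=30, #3→West 6·21=126, #4→North 3·11=33, #5→North 2·4=8. Service 213; fixed 366; total 579.
{South}: service 425 + fixed 155 = 580
{North, South, East, West}: service 203 + fixed 739 = 942
No other subset beats 562.

Open North only; minimum total cost 562.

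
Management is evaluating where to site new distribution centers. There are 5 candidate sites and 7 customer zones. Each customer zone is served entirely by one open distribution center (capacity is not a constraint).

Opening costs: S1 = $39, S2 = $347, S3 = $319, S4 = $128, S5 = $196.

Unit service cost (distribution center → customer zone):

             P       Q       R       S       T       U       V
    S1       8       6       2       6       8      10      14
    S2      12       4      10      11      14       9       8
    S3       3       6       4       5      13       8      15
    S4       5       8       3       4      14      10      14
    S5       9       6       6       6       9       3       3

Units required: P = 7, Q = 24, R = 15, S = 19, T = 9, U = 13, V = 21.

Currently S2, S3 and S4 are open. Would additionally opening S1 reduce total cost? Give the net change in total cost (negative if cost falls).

Current service cost with {S2, S3, S4}: 627.
Adding S1: each customer zone re-picks its cheapest; new service cost 567, saving 60.
Extra fixed cost: 39. Net change = 39 − 60 = -21.
(Totals: 1421 → 1400.)

Yes — net change −21 (cost falls by 21).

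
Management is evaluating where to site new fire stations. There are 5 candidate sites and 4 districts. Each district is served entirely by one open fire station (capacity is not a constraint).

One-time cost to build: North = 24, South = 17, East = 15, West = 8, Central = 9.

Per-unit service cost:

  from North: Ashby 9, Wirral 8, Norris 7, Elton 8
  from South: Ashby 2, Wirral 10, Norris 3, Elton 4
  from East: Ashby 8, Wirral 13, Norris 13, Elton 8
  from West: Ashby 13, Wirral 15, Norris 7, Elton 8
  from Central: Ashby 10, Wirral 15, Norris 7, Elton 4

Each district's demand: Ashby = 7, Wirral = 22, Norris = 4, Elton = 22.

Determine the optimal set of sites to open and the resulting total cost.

For any fixed open set, each district goes to its cheapest open site; total = fixed + service.
{North, South}: Ashby→South 2·7=14, Wirral→North 8·22=176, Norris→South 3·4=12, Elton→South 4·22=88. Service 290; fixed 41; total 331.
{North, South, West}: service 290 + fixed 49 = 339
{North, South, Central}: service 290 + fixed 50 = 340
{North, South, East, West, Central}: service 290 + fixed 73 = 363
No other subset beats 331.

Open North and South; minimum total cost 331.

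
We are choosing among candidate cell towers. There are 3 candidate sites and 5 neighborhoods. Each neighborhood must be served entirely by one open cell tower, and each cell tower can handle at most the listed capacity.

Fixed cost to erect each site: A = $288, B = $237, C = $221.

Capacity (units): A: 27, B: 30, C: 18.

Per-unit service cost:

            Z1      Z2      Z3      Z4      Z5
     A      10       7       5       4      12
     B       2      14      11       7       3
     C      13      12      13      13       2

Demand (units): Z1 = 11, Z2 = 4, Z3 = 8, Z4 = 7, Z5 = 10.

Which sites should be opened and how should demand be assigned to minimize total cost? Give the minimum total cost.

Minimum total cost: 673

Open {A, B}: Z1→B 2·11=22, Z2→A 7·4=28, Z3→A 5·8=40, Z4→A 4·7=28, Z5→B 3·10=30.
Loads: A carries 19/27, B carries 21/30. Service 148; fixed 525; total 673.
Next best feasible plan costs 685.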